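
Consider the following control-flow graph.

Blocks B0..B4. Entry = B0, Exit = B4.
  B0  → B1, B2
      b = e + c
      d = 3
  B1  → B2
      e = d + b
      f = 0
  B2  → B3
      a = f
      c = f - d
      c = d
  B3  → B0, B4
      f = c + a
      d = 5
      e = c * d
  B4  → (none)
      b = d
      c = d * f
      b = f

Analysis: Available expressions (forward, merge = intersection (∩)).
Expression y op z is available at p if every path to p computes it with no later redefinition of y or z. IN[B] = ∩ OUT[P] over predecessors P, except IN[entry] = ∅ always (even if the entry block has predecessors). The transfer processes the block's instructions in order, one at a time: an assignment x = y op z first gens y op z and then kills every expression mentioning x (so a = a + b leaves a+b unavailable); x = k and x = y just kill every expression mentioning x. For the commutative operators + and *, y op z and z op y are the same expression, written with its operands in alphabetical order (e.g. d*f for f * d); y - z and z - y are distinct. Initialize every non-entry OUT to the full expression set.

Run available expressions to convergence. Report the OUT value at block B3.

Converged values:
  B0:  IN={}  OUT={c+e}
  B1:  IN={c+e}  OUT={b+d}
  B2:  IN={}  OUT={f-d}
  B3:  IN={f-d}  OUT={a+c, c*d}
  B4:  IN={a+c, c*d}  OUT={d*f}

Merge at B3: IN[B3] = OUT[B2] = {f-d}
Applying B3's transfer function to that IN value gives OUT[B3] (row B3 above).

Answer: {a+c, c*d}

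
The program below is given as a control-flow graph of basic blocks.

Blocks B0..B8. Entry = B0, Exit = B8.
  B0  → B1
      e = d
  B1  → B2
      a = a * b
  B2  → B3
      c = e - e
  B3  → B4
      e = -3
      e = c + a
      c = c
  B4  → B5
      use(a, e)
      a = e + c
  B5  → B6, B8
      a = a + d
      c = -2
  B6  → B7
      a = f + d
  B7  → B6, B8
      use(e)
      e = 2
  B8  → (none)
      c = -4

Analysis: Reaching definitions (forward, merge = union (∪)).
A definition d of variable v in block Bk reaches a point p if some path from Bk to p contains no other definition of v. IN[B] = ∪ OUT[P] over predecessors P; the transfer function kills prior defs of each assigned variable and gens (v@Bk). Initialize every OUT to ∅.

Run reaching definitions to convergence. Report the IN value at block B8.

Answer: {a@B5, a@B6, c@B5, e@B3, e@B7}

Derivation:
Fixpoint table:
  B0: | IN={} | OUT={e@B0}
  B1: | IN={e@B0} | OUT={a@B1, e@B0}
  B2: | IN={a@B1, e@B0} | OUT={a@B1, c@B2, e@B0}
  B3: | IN={a@B1, c@B2, e@B0} | OUT={a@B1, c@B3, e@B3}
  B4: | IN={a@B1, c@B3, e@B3} | OUT={a@B4, c@B3, e@B3}
  B5: | IN={a@B4, c@B3, e@B3} | OUT={a@B5, c@B5, e@B3}
  B6: | IN={a@B5, a@B6, c@B5, e@B3, e@B7} | OUT={a@B6, c@B5, e@B3, e@B7}
  B7: | IN={a@B6, c@B5, e@B3, e@B7} | OUT={a@B6, c@B5, e@B7}
  B8: | IN={a@B5, a@B6, c@B5, e@B3, e@B7} | OUT={a@B5, a@B6, c@B8, e@B3, e@B7}

Merge at B8: IN[B8] = OUT[B5] ⊔ OUT[B7] = {a@B5, a@B6, c@B5, e@B3, e@B7}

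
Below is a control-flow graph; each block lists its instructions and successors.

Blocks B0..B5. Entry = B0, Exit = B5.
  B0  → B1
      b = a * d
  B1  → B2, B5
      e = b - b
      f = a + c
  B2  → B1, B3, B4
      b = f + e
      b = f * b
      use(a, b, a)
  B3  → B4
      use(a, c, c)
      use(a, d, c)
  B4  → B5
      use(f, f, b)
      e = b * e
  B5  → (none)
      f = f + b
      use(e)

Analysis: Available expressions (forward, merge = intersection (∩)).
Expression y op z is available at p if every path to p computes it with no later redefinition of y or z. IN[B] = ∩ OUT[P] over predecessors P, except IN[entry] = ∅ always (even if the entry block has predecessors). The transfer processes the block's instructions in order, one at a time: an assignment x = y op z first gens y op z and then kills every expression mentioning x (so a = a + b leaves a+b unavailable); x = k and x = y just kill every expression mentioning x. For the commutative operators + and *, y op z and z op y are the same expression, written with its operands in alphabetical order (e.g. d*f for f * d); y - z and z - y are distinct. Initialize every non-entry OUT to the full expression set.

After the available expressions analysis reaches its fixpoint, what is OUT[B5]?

Answer: {a*d, a+c}

Derivation:
Fixpoint table:
  B0:  IN={}  OUT={a*d}
  B1:  IN={a*d}  OUT={a*d, a+c, b-b}
  B2:  IN={a*d, a+c, b-b}  OUT={a*d, a+c, e+f}
  B3:  IN={a*d, a+c, e+f}  OUT={a*d, a+c, e+f}
  B4:  IN={a*d, a+c, e+f}  OUT={a*d, a+c}
  B5:  IN={a*d, a+c}  OUT={a*d, a+c}

Merge at B5: IN[B5] = OUT[B1] ∩ OUT[B4] = {a*d, a+c}
Applying B5's transfer function to that IN value gives OUT[B5] (row B5 above).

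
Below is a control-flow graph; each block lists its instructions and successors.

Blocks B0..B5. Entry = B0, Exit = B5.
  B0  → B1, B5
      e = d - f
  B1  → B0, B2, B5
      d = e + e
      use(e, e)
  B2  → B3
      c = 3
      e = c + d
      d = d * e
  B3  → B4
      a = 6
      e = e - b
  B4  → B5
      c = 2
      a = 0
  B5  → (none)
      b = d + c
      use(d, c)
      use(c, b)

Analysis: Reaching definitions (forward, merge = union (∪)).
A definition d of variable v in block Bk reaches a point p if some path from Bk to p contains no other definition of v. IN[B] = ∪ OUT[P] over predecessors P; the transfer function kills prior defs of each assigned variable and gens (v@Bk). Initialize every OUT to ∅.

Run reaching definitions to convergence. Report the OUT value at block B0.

Answer: {d@B1, e@B0}

Trace:
Per-block solution:
  B0: | IN={d@B1, e@B0} | OUT={d@B1, e@B0}
  B1: | IN={d@B1, e@B0} | OUT={d@B1, e@B0}
  B2: | IN={d@B1, e@B0} | OUT={c@B2, d@B2, e@B2}
  B3: | IN={c@B2, d@B2, e@B2} | OUT={a@B3, c@B2, d@B2, e@B3}
  B4: | IN={a@B3, c@B2, d@B2, e@B3} | OUT={a@B4, c@B4, d@B2, e@B3}
  B5: | IN={a@B4, c@B4, d@B1, d@B2, e@B0, e@B3} | OUT={a@B4, b@B5, c@B4, d@B1, d@B2, e@B0, e@B3}

Merge at B0 (entry node, so the boundary value {} is joined with the incoming edge(s)): IN[B0] = {} ⊔ OUT[B1] = {d@B1, e@B0}
Applying B0's transfer function to that IN value gives OUT[B0] (row B0 above).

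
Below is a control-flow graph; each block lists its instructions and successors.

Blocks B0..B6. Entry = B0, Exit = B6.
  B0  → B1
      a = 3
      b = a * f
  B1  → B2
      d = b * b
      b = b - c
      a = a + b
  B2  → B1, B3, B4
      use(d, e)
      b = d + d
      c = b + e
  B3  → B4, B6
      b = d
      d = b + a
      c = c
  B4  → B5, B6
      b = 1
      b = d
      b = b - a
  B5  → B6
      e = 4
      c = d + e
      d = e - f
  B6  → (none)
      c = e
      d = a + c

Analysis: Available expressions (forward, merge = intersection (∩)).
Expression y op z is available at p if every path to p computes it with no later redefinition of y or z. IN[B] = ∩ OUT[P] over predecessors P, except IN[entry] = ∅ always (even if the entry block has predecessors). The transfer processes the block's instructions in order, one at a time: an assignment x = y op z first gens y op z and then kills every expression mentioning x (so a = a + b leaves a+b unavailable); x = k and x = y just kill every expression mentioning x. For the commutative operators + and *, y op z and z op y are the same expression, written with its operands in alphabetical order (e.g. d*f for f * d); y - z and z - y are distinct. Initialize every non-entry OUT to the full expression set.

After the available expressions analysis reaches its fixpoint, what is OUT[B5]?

Fixpoint table:
  B0:  IN={}  OUT={a*f}
  B1:  IN={}  OUT={}
  B2:  IN={}  OUT={b+e, d+d}
  B3:  IN={b+e, d+d}  OUT={a+b}
  B4:  IN={}  OUT={}
  B5:  IN={}  OUT={e-f}
  B6:  IN={}  OUT={a+c}

Merge at B5: IN[B5] = OUT[B4] = {}
Applying B5's transfer function to that IN value gives OUT[B5] (row B5 above).

Answer: {e-f}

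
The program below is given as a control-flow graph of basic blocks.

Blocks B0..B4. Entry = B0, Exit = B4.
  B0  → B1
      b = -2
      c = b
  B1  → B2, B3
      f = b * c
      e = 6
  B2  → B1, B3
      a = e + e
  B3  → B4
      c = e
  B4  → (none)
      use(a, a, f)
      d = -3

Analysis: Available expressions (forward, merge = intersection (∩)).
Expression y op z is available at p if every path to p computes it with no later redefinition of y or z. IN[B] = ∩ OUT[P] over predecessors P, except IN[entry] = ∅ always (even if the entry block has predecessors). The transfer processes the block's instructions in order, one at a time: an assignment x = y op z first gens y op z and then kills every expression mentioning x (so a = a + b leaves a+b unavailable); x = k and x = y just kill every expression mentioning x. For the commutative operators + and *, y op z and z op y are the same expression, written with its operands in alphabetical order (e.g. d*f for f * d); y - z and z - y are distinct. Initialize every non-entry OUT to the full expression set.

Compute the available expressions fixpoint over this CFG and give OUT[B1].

Answer: {b*c}

Working:
Converged values:
  B0: | IN={} | OUT={}
  B1: | IN={} | OUT={b*c}
  B2: | IN={b*c} | OUT={b*c, e+e}
  B3: | IN={b*c} | OUT={}
  B4: | IN={} | OUT={}

Merge at B1: IN[B1] = OUT[B0] ∩ OUT[B2] = {}
Applying B1's transfer function to that IN value gives OUT[B1] (row B1 above).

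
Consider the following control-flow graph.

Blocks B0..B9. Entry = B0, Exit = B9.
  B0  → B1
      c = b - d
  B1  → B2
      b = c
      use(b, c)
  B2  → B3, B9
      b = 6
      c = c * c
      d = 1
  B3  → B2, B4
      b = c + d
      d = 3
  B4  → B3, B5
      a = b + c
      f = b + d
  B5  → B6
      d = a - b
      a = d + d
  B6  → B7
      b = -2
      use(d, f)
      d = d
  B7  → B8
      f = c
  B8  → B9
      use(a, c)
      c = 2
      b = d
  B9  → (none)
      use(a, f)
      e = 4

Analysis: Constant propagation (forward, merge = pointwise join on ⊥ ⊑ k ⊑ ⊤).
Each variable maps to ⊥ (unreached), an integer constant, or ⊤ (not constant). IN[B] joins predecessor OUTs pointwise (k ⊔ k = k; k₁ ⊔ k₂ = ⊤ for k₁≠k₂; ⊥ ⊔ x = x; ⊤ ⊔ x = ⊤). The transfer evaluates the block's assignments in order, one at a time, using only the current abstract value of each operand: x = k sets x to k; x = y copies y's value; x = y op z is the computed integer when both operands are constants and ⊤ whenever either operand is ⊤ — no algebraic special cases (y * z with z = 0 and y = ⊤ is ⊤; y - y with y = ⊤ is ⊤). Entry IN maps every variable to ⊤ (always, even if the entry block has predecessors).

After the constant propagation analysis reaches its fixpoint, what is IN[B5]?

Answer: {a: ⊤, b: ⊤, c: ⊤, d: 3, e: ⊤, f: ⊤}

Working:
Converged values:
  B0: | IN=(all ⊤) | OUT=(all ⊤)
  B1: | IN=(all ⊤) | OUT=(all ⊤)
  B2: | IN=(all ⊤) | OUT={b:6, d:1; rest ⊤}
  B3: | IN=(all ⊤) | OUT={d:3; rest ⊤}
  B4: | IN={d:3; rest ⊤} | OUT={d:3; rest ⊤}
  B5: | IN={d:3; rest ⊤} | OUT=(all ⊤)
  B6: | IN=(all ⊤) | OUT={b:-2; rest ⊤}
  B7: | IN={b:-2; rest ⊤} | OUT={b:-2; rest ⊤}
  B8: | IN={b:-2; rest ⊤} | OUT={c:2; rest ⊤}
  B9: | IN=(all ⊤) | OUT={e:4; rest ⊤}

Merge at B5: IN[B5] = OUT[B4] = {a: ⊤, b: ⊤, c: ⊤, d: 3, e: ⊤, f: ⊤}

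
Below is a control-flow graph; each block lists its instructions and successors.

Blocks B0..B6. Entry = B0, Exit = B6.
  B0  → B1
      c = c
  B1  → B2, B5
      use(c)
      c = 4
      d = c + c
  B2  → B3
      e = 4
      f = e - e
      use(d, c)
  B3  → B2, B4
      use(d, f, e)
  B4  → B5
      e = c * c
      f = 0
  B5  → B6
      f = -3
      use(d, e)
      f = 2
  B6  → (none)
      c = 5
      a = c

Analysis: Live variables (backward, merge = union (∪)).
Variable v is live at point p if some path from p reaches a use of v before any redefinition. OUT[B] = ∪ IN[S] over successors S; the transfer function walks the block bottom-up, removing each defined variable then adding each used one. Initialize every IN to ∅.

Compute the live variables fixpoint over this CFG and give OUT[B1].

Per-block solution:
  B0:  IN={c, e}  OUT={c, e}
  B1:  IN={c, e}  OUT={c, d, e}
  B2:  IN={c, d}  OUT={c, d, e, f}
  B3:  IN={c, d, e, f}  OUT={c, d}
  B4:  IN={c, d}  OUT={d, e}
  B5:  IN={d, e}  OUT={}
  B6:  IN={}  OUT={}

Merge at B1: OUT[B1] = IN[B2] ⊔ IN[B5] = {c, d, e}

Answer: {c, d, e}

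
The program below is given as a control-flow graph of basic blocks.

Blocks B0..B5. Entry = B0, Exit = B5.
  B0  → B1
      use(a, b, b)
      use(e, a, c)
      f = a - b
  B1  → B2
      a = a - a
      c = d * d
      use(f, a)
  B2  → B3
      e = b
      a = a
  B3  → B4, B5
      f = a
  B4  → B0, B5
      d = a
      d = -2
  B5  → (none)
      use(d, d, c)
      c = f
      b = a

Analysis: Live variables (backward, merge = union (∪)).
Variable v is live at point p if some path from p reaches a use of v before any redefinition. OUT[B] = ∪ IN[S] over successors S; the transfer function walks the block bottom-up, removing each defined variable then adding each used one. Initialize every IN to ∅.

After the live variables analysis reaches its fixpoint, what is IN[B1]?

Per-block solution:
  B0:  IN={a, b, c, d, e}  OUT={a, b, d, f}
  B1:  IN={a, b, d, f}  OUT={a, b, c, d}
  B2:  IN={a, b, c, d}  OUT={a, b, c, d, e}
  B3:  IN={a, b, c, d, e}  OUT={a, b, c, d, e, f}
  B4:  IN={a, b, c, e, f}  OUT={a, b, c, d, e, f}
  B5:  IN={a, c, d, f}  OUT={}

Merge at B1: OUT[B1] = IN[B2] = {a, b, c, d}
Applying B1's transfer function to that OUT value gives IN[B1] (row B1 above).

Answer: {a, b, d, f}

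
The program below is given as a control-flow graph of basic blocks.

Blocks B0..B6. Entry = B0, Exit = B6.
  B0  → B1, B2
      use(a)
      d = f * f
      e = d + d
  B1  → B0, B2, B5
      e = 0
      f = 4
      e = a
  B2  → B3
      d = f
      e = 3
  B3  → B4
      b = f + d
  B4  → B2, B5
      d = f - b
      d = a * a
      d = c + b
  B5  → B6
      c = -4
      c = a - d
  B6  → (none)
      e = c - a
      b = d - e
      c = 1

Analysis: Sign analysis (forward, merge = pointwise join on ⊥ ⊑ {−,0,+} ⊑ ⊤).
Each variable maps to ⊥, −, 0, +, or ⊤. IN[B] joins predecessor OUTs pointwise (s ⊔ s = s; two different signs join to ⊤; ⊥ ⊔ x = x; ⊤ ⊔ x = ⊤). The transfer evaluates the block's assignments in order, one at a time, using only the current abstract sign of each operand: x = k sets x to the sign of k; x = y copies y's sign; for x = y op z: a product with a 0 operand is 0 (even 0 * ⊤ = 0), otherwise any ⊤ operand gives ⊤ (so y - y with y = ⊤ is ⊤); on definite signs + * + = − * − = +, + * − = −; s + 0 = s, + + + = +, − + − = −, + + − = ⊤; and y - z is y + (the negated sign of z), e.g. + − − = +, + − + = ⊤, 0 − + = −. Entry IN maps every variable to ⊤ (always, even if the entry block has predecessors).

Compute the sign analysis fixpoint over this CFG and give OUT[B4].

Answer: {a: ⊤, b: ⊤, c: ⊤, d: ⊤, e: +, f: ⊤}

Derivation:
Fixpoint table:
  B0: | IN=(all ⊤) | OUT=(all ⊤)
  B1: | IN=(all ⊤) | OUT={f:+; rest ⊤}
  B2: | IN=(all ⊤) | OUT={e:+; rest ⊤}
  B3: | IN={e:+; rest ⊤} | OUT={e:+; rest ⊤}
  B4: | IN={e:+; rest ⊤} | OUT={e:+; rest ⊤}
  B5: | IN=(all ⊤) | OUT=(all ⊤)
  B6: | IN=(all ⊤) | OUT={c:+; rest ⊤}

Merge at B4: IN[B4] = OUT[B3] = {a: ⊤, b: ⊤, c: ⊤, d: ⊤, e: +, f: ⊤}
Applying B4's transfer function to that IN value gives OUT[B4] (row B4 above).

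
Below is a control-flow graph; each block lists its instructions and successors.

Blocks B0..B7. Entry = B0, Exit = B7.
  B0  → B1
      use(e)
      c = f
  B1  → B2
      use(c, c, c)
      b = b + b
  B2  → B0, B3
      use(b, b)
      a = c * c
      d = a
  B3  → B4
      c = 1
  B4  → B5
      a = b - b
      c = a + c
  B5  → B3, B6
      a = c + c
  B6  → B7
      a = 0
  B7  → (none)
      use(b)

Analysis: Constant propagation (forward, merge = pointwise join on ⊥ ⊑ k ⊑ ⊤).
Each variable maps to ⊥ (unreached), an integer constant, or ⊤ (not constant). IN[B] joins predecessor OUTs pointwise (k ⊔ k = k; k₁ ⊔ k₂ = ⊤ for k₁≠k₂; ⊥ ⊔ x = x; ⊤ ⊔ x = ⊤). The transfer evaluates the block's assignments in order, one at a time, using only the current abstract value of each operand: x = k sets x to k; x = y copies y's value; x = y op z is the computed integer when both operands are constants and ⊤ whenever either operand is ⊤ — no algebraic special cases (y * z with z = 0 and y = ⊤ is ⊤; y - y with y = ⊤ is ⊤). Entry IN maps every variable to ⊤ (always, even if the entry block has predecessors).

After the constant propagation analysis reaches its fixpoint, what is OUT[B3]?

Fixpoint table:
  B0:  IN=(all ⊤)  OUT=(all ⊤)
  B1:  IN=(all ⊤)  OUT=(all ⊤)
  B2:  IN=(all ⊤)  OUT=(all ⊤)
  B3:  IN=(all ⊤)  OUT={c:1; rest ⊤}
  B4:  IN={c:1; rest ⊤}  OUT=(all ⊤)
  B5:  IN=(all ⊤)  OUT=(all ⊤)
  B6:  IN=(all ⊤)  OUT={a:0; rest ⊤}
  B7:  IN={a:0; rest ⊤}  OUT={a:0; rest ⊤}

Merge at B3: IN[B3] = OUT[B2] ⊔ OUT[B5] = {a: ⊤, b: ⊤, c: ⊤, d: ⊤, e: ⊤, f: ⊤}
Applying B3's transfer function to that IN value gives OUT[B3] (row B3 above).

Answer: {a: ⊤, b: ⊤, c: 1, d: ⊤, e: ⊤, f: ⊤}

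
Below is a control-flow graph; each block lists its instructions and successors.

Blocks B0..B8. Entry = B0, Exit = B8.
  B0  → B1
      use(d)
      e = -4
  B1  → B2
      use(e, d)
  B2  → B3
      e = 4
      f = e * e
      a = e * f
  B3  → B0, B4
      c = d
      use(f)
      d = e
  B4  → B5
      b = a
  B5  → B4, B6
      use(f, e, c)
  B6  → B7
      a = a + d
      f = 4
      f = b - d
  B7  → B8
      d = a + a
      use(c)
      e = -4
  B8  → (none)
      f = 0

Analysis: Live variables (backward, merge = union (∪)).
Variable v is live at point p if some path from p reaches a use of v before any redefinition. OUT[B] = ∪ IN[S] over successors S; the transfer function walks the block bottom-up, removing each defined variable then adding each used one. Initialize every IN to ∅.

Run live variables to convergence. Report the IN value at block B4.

Answer: {a, c, d, e, f}

Derivation:
Converged values:
  B0:  IN={d}  OUT={d, e}
  B1:  IN={d, e}  OUT={d}
  B2:  IN={d}  OUT={a, d, e, f}
  B3:  IN={a, d, e, f}  OUT={a, c, d, e, f}
  B4:  IN={a, c, d, e, f}  OUT={a, b, c, d, e, f}
  B5:  IN={a, b, c, d, e, f}  OUT={a, b, c, d, e, f}
  B6:  IN={a, b, c, d}  OUT={a, c}
  B7:  IN={a, c}  OUT={}
  B8:  IN={}  OUT={}

Merge at B4: OUT[B4] = IN[B5] = {a, b, c, d, e, f}
Applying B4's transfer function to that OUT value gives IN[B4] (row B4 above).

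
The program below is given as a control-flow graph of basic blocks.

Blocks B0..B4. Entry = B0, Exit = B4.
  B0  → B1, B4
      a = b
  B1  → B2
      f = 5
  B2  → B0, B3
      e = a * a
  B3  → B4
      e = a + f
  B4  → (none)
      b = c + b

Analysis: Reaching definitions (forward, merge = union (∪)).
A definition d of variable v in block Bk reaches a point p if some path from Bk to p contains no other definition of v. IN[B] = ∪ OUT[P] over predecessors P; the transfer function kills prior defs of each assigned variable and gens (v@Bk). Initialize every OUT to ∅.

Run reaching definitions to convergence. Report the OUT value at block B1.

Answer: {a@B0, e@B2, f@B1}

Derivation:
Converged values:
  B0: | IN={a@B0, e@B2, f@B1} | OUT={a@B0, e@B2, f@B1}
  B1: | IN={a@B0, e@B2, f@B1} | OUT={a@B0, e@B2, f@B1}
  B2: | IN={a@B0, e@B2, f@B1} | OUT={a@B0, e@B2, f@B1}
  B3: | IN={a@B0, e@B2, f@B1} | OUT={a@B0, e@B3, f@B1}
  B4: | IN={a@B0, e@B2, e@B3, f@B1} | OUT={a@B0, b@B4, e@B2, e@B3, f@B1}

Merge at B1: IN[B1] = OUT[B0] = {a@B0, e@B2, f@B1}
Applying B1's transfer function to that IN value gives OUT[B1] (row B1 above).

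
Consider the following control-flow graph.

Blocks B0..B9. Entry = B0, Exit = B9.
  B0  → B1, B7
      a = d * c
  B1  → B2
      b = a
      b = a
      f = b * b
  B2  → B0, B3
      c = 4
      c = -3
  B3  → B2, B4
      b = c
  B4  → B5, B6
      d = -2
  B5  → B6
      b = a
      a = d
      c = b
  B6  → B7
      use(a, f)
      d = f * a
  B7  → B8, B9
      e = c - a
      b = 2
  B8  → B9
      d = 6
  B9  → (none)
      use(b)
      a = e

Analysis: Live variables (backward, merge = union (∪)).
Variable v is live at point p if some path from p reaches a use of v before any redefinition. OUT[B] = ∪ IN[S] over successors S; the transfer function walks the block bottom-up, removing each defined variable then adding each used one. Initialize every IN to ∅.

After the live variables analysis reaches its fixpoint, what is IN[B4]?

Answer: {a, c, f}

Trace:
Fixpoint table:
  B0: | IN={c, d} | OUT={a, c, d}
  B1: | IN={a, d} | OUT={a, d, f}
  B2: | IN={a, d, f} | OUT={a, c, d, f}
  B3: | IN={a, c, d, f} | OUT={a, c, d, f}
  B4: | IN={a, c, f} | OUT={a, c, d, f}
  B5: | IN={a, d, f} | OUT={a, c, f}
  B6: | IN={a, c, f} | OUT={a, c}
  B7: | IN={a, c} | OUT={b, e}
  B8: | IN={b, e} | OUT={b, e}
  B9: | IN={b, e} | OUT={}

Merge at B4: OUT[B4] = IN[B5] ⊔ IN[B6] = {a, c, d, f}
Applying B4's transfer function to that OUT value gives IN[B4] (row B4 above).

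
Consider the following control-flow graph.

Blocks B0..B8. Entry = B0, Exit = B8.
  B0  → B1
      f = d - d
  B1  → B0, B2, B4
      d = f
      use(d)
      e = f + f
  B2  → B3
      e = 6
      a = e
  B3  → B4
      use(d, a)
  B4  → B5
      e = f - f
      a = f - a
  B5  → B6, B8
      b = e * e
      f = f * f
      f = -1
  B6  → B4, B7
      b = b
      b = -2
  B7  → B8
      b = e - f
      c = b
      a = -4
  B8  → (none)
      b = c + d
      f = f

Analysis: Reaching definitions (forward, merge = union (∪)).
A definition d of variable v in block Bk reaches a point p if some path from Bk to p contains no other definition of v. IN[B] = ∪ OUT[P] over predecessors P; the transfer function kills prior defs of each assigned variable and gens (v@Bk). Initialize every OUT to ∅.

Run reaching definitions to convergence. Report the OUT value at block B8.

Answer: {a@B4, a@B7, b@B8, c@B7, d@B1, e@B4, f@B8}

Trace:
Converged values:
  B0:  IN={d@B1, e@B1, f@B0}  OUT={d@B1, e@B1, f@B0}
  B1:  IN={d@B1, e@B1, f@B0}  OUT={d@B1, e@B1, f@B0}
  B2:  IN={d@B1, e@B1, f@B0}  OUT={a@B2, d@B1, e@B2, f@B0}
  B3:  IN={a@B2, d@B1, e@B2, f@B0}  OUT={a@B2, d@B1, e@B2, f@B0}
  B4:  IN={a@B2, a@B4, b@B6, d@B1, e@B1, e@B2, e@B4, f@B0, f@B5}  OUT={a@B4, b@B6, d@B1, e@B4, f@B0, f@B5}
  B5:  IN={a@B4, b@B6, d@B1, e@B4, f@B0, f@B5}  OUT={a@B4, b@B5, d@B1, e@B4, f@B5}
  B6:  IN={a@B4, b@B5, d@B1, e@B4, f@B5}  OUT={a@B4, b@B6, d@B1, e@B4, f@B5}
  B7:  IN={a@B4, b@B6, d@B1, e@B4, f@B5}  OUT={a@B7, b@B7, c@B7, d@B1, e@B4, f@B5}
  B8:  IN={a@B4, a@B7, b@B5, b@B7, c@B7, d@B1, e@B4, f@B5}  OUT={a@B4, a@B7, b@B8, c@B7, d@B1, e@B4, f@B8}

Merge at B8: IN[B8] = OUT[B5] ⊔ OUT[B7] = {a@B4, a@B7, b@B5, b@B7, c@B7, d@B1, e@B4, f@B5}
Applying B8's transfer function to that IN value gives OUT[B8] (row B8 above).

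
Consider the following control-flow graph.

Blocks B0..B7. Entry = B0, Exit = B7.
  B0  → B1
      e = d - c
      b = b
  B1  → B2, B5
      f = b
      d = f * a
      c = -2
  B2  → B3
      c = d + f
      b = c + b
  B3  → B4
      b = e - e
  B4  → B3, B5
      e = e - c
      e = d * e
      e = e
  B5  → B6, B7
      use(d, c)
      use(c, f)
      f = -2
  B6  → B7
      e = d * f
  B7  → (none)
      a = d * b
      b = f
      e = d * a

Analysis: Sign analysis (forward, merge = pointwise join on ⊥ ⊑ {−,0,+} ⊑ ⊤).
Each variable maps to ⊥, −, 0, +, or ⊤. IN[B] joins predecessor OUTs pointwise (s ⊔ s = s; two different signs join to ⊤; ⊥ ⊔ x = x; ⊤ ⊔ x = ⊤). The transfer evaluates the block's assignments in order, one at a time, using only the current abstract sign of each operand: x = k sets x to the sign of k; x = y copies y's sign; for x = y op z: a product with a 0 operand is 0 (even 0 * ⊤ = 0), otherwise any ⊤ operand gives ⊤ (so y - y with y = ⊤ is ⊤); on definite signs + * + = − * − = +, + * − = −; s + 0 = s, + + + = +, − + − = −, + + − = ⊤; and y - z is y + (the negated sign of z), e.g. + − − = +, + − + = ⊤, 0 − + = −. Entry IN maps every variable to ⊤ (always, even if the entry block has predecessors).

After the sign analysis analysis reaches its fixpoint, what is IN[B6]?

Answer: {a: ⊤, b: ⊤, c: ⊤, d: ⊤, e: ⊤, f: -}

Trace:
Per-block solution:
  B0:   IN=(all ⊤)   OUT=(all ⊤)
  B1:   IN=(all ⊤)   OUT={c:-; rest ⊤}
  B2:   IN={c:-; rest ⊤}   OUT=(all ⊤)
  B3:   IN=(all ⊤)   OUT=(all ⊤)
  B4:   IN=(all ⊤)   OUT=(all ⊤)
  B5:   IN=(all ⊤)   OUT={f:-; rest ⊤}
  B6:   IN={f:-; rest ⊤}   OUT={f:-; rest ⊤}
  B7:   IN={f:-; rest ⊤}   OUT={b:-, f:-; rest ⊤}

Merge at B6: IN[B6] = OUT[B5] = {a: ⊤, b: ⊤, c: ⊤, d: ⊤, e: ⊤, f: -}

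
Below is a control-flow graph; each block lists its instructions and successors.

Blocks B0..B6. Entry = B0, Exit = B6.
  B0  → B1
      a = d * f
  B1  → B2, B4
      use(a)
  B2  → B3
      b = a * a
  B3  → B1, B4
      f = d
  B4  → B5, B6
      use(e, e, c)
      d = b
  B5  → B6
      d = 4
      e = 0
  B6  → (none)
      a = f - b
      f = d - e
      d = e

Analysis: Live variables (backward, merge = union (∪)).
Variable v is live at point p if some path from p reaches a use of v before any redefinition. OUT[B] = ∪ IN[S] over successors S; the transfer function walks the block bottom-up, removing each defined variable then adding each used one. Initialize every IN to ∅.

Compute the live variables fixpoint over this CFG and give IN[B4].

Fixpoint table:
  B0: | IN={b, c, d, e, f} | OUT={a, b, c, d, e, f}
  B1: | IN={a, b, c, d, e, f} | OUT={a, b, c, d, e, f}
  B2: | IN={a, c, d, e} | OUT={a, b, c, d, e}
  B3: | IN={a, b, c, d, e} | OUT={a, b, c, d, e, f}
  B4: | IN={b, c, e, f} | OUT={b, d, e, f}
  B5: | IN={b, f} | OUT={b, d, e, f}
  B6: | IN={b, d, e, f} | OUT={}

Merge at B4: OUT[B4] = IN[B5] ⊔ IN[B6] = {b, d, e, f}
Applying B4's transfer function to that OUT value gives IN[B4] (row B4 above).

Answer: {b, c, e, f}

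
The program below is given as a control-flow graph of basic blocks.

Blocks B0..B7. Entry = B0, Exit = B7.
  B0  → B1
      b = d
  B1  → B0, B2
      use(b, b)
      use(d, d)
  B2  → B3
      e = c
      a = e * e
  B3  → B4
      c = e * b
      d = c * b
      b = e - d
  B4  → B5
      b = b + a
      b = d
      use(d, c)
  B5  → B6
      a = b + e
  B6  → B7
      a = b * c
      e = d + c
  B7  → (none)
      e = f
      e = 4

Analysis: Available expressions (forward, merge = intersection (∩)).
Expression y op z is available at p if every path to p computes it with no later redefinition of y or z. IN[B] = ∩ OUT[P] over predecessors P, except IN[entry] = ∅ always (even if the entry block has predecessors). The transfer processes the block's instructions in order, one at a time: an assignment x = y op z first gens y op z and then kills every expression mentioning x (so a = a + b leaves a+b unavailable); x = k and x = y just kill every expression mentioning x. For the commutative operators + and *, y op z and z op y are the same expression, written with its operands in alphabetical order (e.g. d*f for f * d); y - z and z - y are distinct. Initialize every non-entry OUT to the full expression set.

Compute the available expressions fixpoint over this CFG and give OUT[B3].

Answer: {e*e, e-d}

Working:
Converged values:
  B0:   IN={}   OUT={}
  B1:   IN={}   OUT={}
  B2:   IN={}   OUT={e*e}
  B3:   IN={e*e}   OUT={e*e, e-d}
  B4:   IN={e*e, e-d}   OUT={e*e, e-d}
  B5:   IN={e*e, e-d}   OUT={b+e, e*e, e-d}
  B6:   IN={b+e, e*e, e-d}   OUT={b*c, c+d}
  B7:   IN={b*c, c+d}   OUT={b*c, c+d}

Merge at B3: IN[B3] = OUT[B2] = {e*e}
Applying B3's transfer function to that IN value gives OUT[B3] (row B3 above).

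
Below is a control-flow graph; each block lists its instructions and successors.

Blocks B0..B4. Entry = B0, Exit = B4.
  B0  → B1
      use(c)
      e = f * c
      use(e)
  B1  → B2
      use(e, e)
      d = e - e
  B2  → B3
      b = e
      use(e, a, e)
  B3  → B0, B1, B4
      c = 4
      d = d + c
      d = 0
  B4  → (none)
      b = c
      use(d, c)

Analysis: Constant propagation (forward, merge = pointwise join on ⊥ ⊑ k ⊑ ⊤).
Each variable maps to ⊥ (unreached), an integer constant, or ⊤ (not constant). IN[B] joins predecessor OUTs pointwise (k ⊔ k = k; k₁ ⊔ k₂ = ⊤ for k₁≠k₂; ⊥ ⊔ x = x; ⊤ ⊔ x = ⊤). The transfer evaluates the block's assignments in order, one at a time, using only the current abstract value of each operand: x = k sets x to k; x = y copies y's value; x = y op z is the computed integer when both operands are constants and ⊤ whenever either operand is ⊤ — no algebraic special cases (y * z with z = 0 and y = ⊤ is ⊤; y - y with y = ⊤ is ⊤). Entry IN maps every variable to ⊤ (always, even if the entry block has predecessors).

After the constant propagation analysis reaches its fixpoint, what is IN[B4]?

Answer: {a: ⊤, b: ⊤, c: 4, d: 0, e: ⊤, f: ⊤}

Derivation:
Fixpoint table:
  B0: | IN=(all ⊤) | OUT=(all ⊤)
  B1: | IN=(all ⊤) | OUT=(all ⊤)
  B2: | IN=(all ⊤) | OUT=(all ⊤)
  B3: | IN=(all ⊤) | OUT={c:4, d:0; rest ⊤}
  B4: | IN={c:4, d:0; rest ⊤} | OUT={b:4, c:4, d:0; rest ⊤}

Merge at B4: IN[B4] = OUT[B3] = {a: ⊤, b: ⊤, c: 4, d: 0, e: ⊤, f: ⊤}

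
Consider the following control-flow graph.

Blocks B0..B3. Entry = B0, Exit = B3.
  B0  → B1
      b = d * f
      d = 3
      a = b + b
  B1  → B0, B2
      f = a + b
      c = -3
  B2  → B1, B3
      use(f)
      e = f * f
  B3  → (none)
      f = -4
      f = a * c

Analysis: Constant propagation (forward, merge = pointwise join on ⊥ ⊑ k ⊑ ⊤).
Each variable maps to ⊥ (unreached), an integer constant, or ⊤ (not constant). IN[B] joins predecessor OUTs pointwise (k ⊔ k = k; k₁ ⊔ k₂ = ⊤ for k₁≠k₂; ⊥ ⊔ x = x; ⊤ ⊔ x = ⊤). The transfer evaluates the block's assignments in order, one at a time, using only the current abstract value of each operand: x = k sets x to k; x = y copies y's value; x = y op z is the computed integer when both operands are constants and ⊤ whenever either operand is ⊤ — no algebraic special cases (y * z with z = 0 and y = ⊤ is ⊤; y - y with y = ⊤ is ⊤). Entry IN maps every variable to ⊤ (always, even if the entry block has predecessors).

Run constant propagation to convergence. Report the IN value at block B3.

Answer: {a: ⊤, b: ⊤, c: -3, d: 3, e: ⊤, f: ⊤}

Working:
Fixpoint table:
  B0:  IN=(all ⊤)  OUT={d:3; rest ⊤}
  B1:  IN={d:3; rest ⊤}  OUT={c:-3, d:3; rest ⊤}
  B2:  IN={c:-3, d:3; rest ⊤}  OUT={c:-3, d:3; rest ⊤}
  B3:  IN={c:-3, d:3; rest ⊤}  OUT={c:-3, d:3; rest ⊤}

Merge at B3: IN[B3] = OUT[B2] = {a: ⊤, b: ⊤, c: -3, d: 3, e: ⊤, f: ⊤}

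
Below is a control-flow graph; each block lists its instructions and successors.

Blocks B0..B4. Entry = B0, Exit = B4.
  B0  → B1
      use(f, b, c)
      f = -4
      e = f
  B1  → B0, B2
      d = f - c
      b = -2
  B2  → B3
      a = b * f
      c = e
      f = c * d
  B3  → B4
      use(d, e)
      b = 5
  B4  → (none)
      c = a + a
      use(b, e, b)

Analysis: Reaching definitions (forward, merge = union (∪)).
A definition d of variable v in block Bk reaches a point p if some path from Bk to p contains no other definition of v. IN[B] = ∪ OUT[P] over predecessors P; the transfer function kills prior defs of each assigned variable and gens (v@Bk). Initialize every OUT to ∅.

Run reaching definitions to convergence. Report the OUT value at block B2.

Fixpoint table:
  B0: | IN={b@B1, d@B1, e@B0, f@B0} | OUT={b@B1, d@B1, e@B0, f@B0}
  B1: | IN={b@B1, d@B1, e@B0, f@B0} | OUT={b@B1, d@B1, e@B0, f@B0}
  B2: | IN={b@B1, d@B1, e@B0, f@B0} | OUT={a@B2, b@B1, c@B2, d@B1, e@B0, f@B2}
  B3: | IN={a@B2, b@B1, c@B2, d@B1, e@B0, f@B2} | OUT={a@B2, b@B3, c@B2, d@B1, e@B0, f@B2}
  B4: | IN={a@B2, b@B3, c@B2, d@B1, e@B0, f@B2} | OUT={a@B2, b@B3, c@B4, d@B1, e@B0, f@B2}

Merge at B2: IN[B2] = OUT[B1] = {b@B1, d@B1, e@B0, f@B0}
Applying B2's transfer function to that IN value gives OUT[B2] (row B2 above).

Answer: {a@B2, b@B1, c@B2, d@B1, e@B0, f@B2}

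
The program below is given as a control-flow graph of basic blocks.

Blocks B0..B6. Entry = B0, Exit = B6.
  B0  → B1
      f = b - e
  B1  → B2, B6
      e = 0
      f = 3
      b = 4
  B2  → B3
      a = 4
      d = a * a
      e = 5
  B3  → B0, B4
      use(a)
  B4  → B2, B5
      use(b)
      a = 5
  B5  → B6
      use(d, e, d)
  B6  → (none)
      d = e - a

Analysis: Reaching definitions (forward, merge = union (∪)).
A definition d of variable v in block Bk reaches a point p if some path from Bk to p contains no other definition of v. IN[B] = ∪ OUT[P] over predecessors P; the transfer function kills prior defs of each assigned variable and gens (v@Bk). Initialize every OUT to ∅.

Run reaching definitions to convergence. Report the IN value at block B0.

Answer: {a@B2, b@B1, d@B2, e@B2, f@B1}

Derivation:
Converged values:
  B0:   IN={a@B2, b@B1, d@B2, e@B2, f@B1}   OUT={a@B2, b@B1, d@B2, e@B2, f@B0}
  B1:   IN={a@B2, b@B1, d@B2, e@B2, f@B0}   OUT={a@B2, b@B1, d@B2, e@B1, f@B1}
  B2:   IN={a@B2, a@B4, b@B1, d@B2, e@B1, e@B2, f@B1}   OUT={a@B2, b@B1, d@B2, e@B2, f@B1}
  B3:   IN={a@B2, b@B1, d@B2, e@B2, f@B1}   OUT={a@B2, b@B1, d@B2, e@B2, f@B1}
  B4:   IN={a@B2, b@B1, d@B2, e@B2, f@B1}   OUT={a@B4, b@B1, d@B2, e@B2, f@B1}
  B5:   IN={a@B4, b@B1, d@B2, e@B2, f@B1}   OUT={a@B4, b@B1, d@B2, e@B2, f@B1}
  B6:   IN={a@B2, a@B4, b@B1, d@B2, e@B1, e@B2, f@B1}   OUT={a@B2, a@B4, b@B1, d@B6, e@B1, e@B2, f@B1}

Merge at B0 (entry node, so the boundary value {} is joined with the incoming edge(s)): IN[B0] = {} ⊔ OUT[B3] = {a@B2, b@B1, d@B2, e@B2, f@B1}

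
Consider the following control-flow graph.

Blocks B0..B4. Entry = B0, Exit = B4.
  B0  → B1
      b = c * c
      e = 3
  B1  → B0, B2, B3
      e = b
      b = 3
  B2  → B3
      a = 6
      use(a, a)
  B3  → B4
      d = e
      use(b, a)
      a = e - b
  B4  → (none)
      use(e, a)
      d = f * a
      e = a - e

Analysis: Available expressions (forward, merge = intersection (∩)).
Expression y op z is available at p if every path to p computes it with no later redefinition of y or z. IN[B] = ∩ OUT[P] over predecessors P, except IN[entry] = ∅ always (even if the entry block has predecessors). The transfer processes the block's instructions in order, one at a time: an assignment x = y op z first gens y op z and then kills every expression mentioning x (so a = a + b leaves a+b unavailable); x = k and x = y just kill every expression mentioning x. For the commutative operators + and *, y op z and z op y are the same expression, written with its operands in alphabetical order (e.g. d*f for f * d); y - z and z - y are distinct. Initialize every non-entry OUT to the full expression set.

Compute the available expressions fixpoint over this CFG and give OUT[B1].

Per-block solution:
  B0: | IN={} | OUT={c*c}
  B1: | IN={c*c} | OUT={c*c}
  B2: | IN={c*c} | OUT={c*c}
  B3: | IN={c*c} | OUT={c*c, e-b}
  B4: | IN={c*c, e-b} | OUT={a*f, c*c}

Merge at B1: IN[B1] = OUT[B0] = {c*c}
Applying B1's transfer function to that IN value gives OUT[B1] (row B1 above).

Answer: {c*c}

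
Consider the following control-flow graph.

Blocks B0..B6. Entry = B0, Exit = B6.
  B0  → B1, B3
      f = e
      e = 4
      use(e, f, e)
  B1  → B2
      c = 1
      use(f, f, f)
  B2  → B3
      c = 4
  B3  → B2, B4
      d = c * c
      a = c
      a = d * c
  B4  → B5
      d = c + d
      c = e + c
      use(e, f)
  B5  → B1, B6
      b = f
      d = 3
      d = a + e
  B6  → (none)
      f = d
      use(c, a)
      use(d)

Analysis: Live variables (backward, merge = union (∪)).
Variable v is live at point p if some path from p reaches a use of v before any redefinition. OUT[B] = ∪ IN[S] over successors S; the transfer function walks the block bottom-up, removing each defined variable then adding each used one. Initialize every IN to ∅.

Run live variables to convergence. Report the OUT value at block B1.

Answer: {e, f}

Derivation:
Per-block solution:
  B0:   IN={c, e}   OUT={c, e, f}
  B1:   IN={e, f}   OUT={e, f}
  B2:   IN={e, f}   OUT={c, e, f}
  B3:   IN={c, e, f}   OUT={a, c, d, e, f}
  B4:   IN={a, c, d, e, f}   OUT={a, c, e, f}
  B5:   IN={a, c, e, f}   OUT={a, c, d, e, f}
  B6:   IN={a, c, d}   OUT={}

Merge at B1: OUT[B1] = IN[B2] = {e, f}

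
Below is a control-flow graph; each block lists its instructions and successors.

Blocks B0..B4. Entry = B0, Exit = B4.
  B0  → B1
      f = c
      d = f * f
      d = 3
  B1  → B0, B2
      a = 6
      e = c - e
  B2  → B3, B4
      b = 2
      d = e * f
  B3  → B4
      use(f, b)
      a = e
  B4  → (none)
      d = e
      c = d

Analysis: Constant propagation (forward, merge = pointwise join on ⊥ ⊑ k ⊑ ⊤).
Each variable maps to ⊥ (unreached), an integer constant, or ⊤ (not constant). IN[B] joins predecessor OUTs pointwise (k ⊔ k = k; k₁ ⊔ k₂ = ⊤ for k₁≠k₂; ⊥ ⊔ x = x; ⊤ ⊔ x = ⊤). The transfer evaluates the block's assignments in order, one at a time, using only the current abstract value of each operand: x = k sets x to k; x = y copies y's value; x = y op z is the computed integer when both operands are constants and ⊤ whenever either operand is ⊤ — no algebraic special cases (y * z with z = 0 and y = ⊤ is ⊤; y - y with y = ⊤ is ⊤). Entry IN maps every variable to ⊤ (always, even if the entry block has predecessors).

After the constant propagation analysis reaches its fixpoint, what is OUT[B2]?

Fixpoint table:
  B0:   IN=(all ⊤)   OUT={d:3; rest ⊤}
  B1:   IN={d:3; rest ⊤}   OUT={a:6, d:3; rest ⊤}
  B2:   IN={a:6, d:3; rest ⊤}   OUT={a:6, b:2; rest ⊤}
  B3:   IN={a:6, b:2; rest ⊤}   OUT={b:2; rest ⊤}
  B4:   IN={b:2; rest ⊤}   OUT={b:2; rest ⊤}

Merge at B2: IN[B2] = OUT[B1] = {a: 6, b: ⊤, c: ⊤, d: 3, e: ⊤, f: ⊤}
Applying B2's transfer function to that IN value gives OUT[B2] (row B2 above).

Answer: {a: 6, b: 2, c: ⊤, d: ⊤, e: ⊤, f: ⊤}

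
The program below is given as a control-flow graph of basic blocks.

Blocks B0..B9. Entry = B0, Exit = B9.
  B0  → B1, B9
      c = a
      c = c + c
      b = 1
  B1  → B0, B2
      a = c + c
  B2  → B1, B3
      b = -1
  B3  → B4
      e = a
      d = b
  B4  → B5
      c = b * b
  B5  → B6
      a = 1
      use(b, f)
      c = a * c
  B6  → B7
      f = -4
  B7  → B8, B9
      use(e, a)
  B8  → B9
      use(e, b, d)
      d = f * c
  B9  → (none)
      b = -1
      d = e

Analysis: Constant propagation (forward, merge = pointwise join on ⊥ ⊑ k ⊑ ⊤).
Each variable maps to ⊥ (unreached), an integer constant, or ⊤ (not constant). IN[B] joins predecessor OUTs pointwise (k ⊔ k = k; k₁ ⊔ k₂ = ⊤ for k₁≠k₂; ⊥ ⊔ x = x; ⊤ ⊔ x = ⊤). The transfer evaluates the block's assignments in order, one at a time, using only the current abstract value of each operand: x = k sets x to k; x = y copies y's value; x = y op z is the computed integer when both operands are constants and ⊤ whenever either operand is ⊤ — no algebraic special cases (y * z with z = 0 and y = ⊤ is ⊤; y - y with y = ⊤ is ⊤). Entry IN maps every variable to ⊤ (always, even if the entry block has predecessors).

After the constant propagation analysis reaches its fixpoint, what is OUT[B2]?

Answer: {a: ⊤, b: -1, c: ⊤, d: ⊤, e: ⊤, f: ⊤}

Working:
Fixpoint table:
  B0:  IN=(all ⊤)  OUT={b:1; rest ⊤}
  B1:  IN=(all ⊤)  OUT=(all ⊤)
  B2:  IN=(all ⊤)  OUT={b:-1; rest ⊤}
  B3:  IN={b:-1; rest ⊤}  OUT={b:-1, d:-1; rest ⊤}
  B4:  IN={b:-1, d:-1; rest ⊤}  OUT={b:-1, c:1, d:-1; rest ⊤}
  B5:  IN={b:-1, c:1, d:-1; rest ⊤}  OUT={a:1, b:-1, c:1, d:-1; rest ⊤}
  B6:  IN={a:1, b:-1, c:1, d:-1; rest ⊤}  OUT={a:1, b:-1, c:1, d:-1, f:-4; rest ⊤}
  B7:  IN={a:1, b:-1, c:1, d:-1, f:-4; rest ⊤}  OUT={a:1, b:-1, c:1, d:-1, f:-4; rest ⊤}
  B8:  IN={a:1, b:-1, c:1, d:-1, f:-4; rest ⊤}  OUT={a:1, b:-1, c:1, d:-4, f:-4; rest ⊤}
  B9:  IN=(all ⊤)  OUT={b:-1; rest ⊤}

Merge at B2: IN[B2] = OUT[B1] = {a: ⊤, b: ⊤, c: ⊤, d: ⊤, e: ⊤, f: ⊤}
Applying B2's transfer function to that IN value gives OUT[B2] (row B2 above).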